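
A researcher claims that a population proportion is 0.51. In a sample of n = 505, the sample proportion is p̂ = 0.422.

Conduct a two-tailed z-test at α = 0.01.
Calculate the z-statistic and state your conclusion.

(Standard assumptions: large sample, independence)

H₀: p = 0.51, H₁: p ≠ 0.51
Standard error: SE = √(p₀(1-p₀)/n) = √(0.51×0.49/505) = 0.022245
z-statistic: z = (p̂ - p₀)/SE = (0.422 - 0.51)/0.022245 = -3.9559
Critical value: z_0.005 = ±2.576
p-value = 0.0001
Decision: reject H₀ at α = 0.01

Answer: z = -3.9559, reject H₀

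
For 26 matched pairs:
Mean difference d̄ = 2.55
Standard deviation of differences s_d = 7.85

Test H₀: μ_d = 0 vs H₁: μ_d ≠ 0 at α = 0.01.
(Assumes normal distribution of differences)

df = n - 1 = 25
SE = s_d/√n = 7.85/√26 = 1.5395
t = d̄/SE = 2.55/1.5395 = 1.6564
Critical value: t_{0.005,25} = ±2.787
p-value ≈ 0.1101
Decision: fail to reject H₀

Answer: t = 1.6564, fail to reject H₀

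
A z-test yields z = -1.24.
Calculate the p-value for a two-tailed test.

For z = -1.24:
p = 2×P(Z > |-1.24|) = 2×(1 - Φ(1.24)) = 0.2150

Answer: p-value ≈ 0.2150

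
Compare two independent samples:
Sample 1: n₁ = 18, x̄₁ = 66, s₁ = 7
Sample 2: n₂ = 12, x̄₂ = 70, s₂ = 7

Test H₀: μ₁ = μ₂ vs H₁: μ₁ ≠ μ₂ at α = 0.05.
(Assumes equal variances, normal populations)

Answer: t = -1.5333, fail to reject H₀

Derivation:
Pooled variance: s²_p = [17×7² + 11×7²]/(28) = 49.0000
s_p = 7.0000
SE = s_p×√(1/n₁ + 1/n₂) = 7.0000×√(1/18 + 1/12) = 2.6087
t = (x̄₁ - x̄₂)/SE = (66 - 70)/2.6087 = -1.5333
df = 28, t-critical = ±2.048
Decision: fail to reject H₀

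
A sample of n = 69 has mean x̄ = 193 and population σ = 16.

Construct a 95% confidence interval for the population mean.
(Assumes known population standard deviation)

Confidence level: 95%, α = 0.05
z_0.025 = 1.960
SE = σ/√n = 16/√69 = 1.9262
Margin of error = 1.960 × 1.9262 = 3.7754
CI: x̄ ± margin = 193 ± 3.7754
CI: (189.2246, 196.7754)

Answer: (189.2246, 196.7754)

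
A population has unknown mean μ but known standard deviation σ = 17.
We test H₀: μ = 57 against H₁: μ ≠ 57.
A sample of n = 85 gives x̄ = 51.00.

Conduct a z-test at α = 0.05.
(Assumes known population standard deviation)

Standard error: SE = σ/√n = 17/√85 = 1.8439
z-statistic: z = (x̄ - μ₀)/SE = (51.00 - 57)/1.8439 = -3.2540
Critical value: ±1.960
p-value = 0.0011
Decision: reject H₀

Answer: z = -3.2540, reject H₀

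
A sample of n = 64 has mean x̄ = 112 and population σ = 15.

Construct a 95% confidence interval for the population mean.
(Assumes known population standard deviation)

Confidence level: 95%, α = 0.05
z_0.025 = 1.960
SE = σ/√n = 15/√64 = 1.8750
Margin of error = 1.960 × 1.8750 = 3.6750
CI: x̄ ± margin = 112 ± 3.6750
CI: (108.3250, 115.6750)

Answer: (108.3250, 115.6750)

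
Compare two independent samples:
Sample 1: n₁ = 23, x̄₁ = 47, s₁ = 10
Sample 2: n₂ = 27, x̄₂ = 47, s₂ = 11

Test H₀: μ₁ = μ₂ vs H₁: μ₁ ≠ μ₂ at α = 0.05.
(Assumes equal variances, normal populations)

Answer: t = 0.0000, fail to reject H₀

Derivation:
Pooled variance: s²_p = [22×10² + 26×11²]/(48) = 111.3750
s_p = 10.5534
SE = s_p×√(1/n₁ + 1/n₂) = 10.5534×√(1/23 + 1/27) = 2.9946
t = (x̄₁ - x̄₂)/SE = (47 - 47)/2.9946 = 0.0000
df = 48, t-critical = ±2.011
Decision: fail to reject H₀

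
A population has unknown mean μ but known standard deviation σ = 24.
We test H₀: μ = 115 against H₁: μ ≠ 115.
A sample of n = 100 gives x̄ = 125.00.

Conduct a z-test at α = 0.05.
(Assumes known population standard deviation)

Standard error: SE = σ/√n = 24/√100 = 2.4000
z-statistic: z = (x̄ - μ₀)/SE = (125.00 - 115)/2.4000 = 4.1667
Critical value: ±1.960
p-value < 0.0001
Decision: reject H₀

Answer: z = 4.1667, reject H₀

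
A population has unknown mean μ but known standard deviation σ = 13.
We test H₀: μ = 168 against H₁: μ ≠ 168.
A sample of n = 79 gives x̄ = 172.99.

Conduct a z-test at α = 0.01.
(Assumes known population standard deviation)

Answer: z = 3.4117, reject H₀

Derivation:
Standard error: SE = σ/√n = 13/√79 = 1.4626
z-statistic: z = (x̄ - μ₀)/SE = (172.99 - 168)/1.4626 = 3.4117
Critical value: ±2.576
p-value = 0.0006
Decision: reject H₀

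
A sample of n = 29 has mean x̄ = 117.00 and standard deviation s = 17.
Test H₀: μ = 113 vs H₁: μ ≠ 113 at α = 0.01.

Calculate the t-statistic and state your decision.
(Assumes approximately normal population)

Answer: t = 1.2671, fail to reject H₀

Derivation:
df = n - 1 = 28
SE = s/√n = 17/√29 = 3.1568
t = (x̄ - μ₀)/SE = (117.00 - 113)/3.1568 = 1.2671
Critical value: t_{0.005,28} = ±2.763
p-value ≈ 0.2156
Decision: fail to reject H₀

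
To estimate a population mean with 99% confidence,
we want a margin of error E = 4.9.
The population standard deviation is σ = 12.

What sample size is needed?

z_0.005 = 2.576
n = (z×σ/E)² = (2.576×12/4.9)²
n = 39.7981
Round up: n = 40

Answer: n = 40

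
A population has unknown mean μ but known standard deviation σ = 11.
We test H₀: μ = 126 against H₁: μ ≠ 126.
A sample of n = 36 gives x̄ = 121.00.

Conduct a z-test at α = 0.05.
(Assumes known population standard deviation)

Standard error: SE = σ/√n = 11/√36 = 1.8333
z-statistic: z = (x̄ - μ₀)/SE = (121.00 - 126)/1.8333 = -2.7273
Critical value: ±1.960
p-value = 0.0064
Decision: reject H₀

Answer: z = -2.7273, reject H₀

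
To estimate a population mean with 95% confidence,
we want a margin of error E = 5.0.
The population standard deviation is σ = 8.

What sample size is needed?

z_0.025 = 1.960
n = (z×σ/E)² = (1.960×8/5.0)²
n = 9.8345
Round up: n = 10

Answer: n = 10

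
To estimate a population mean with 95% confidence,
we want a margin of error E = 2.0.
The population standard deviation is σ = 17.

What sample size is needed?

Answer: n = 278

Derivation:
z_0.025 = 1.960
n = (z×σ/E)² = (1.960×17/2.0)²
n = 277.5556
Round up: n = 278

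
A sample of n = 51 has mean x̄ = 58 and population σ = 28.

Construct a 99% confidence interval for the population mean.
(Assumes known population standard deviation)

Answer: (47.9000, 68.1000)

Derivation:
Confidence level: 99%, α = 0.01
z_0.005 = 2.576
SE = σ/√n = 28/√51 = 3.9208
Margin of error = 2.576 × 3.9208 = 10.1000
CI: x̄ ± margin = 58 ± 10.1000
CI: (47.9000, 68.1000)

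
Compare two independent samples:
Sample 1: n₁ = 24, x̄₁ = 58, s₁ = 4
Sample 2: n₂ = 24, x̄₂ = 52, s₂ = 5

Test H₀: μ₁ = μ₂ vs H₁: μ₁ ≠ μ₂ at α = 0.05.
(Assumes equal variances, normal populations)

Answer: t = 4.5907, reject H₀

Derivation:
Pooled variance: s²_p = [23×4² + 23×5²]/(46) = 20.5000
s_p = 4.5277
SE = s_p×√(1/n₁ + 1/n₂) = 4.5277×√(1/24 + 1/24) = 1.3070
t = (x̄₁ - x̄₂)/SE = (58 - 52)/1.3070 = 4.5907
df = 46, t-critical = ±2.013
Decision: reject H₀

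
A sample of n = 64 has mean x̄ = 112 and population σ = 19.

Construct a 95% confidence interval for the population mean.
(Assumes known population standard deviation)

Answer: (107.3450, 116.6550)

Derivation:
Confidence level: 95%, α = 0.05
z_0.025 = 1.960
SE = σ/√n = 19/√64 = 2.3750
Margin of error = 1.960 × 2.3750 = 4.6550
CI: x̄ ± margin = 112 ± 4.6550
CI: (107.3450, 116.6550)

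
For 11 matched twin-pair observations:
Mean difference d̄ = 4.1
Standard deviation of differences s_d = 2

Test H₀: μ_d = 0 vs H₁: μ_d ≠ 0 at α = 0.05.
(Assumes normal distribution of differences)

Answer: t = 6.7993, reject H₀

Derivation:
df = n - 1 = 10
SE = s_d/√n = 2/√11 = 0.6030
t = d̄/SE = 4.1/0.6030 = 6.7993
Critical value: t_{0.025,10} = ±2.228
p-value < 0.0001
Decision: reject H₀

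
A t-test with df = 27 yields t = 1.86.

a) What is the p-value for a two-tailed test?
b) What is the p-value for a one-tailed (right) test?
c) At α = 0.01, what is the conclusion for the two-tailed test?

Using t-distribution with df = 27:
a) Two-tailed: p = 2×P(T > 1.86) = 0.0738
b) One-tailed: p = P(T > 1.86) = 0.0369
c) 0.0738 ≥ 0.01, fail to reject H₀

Answer: a) 0.0738, b) 0.0369, c) fail to reject H₀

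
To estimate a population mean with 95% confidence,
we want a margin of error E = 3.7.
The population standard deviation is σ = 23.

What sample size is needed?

Answer: n = 149

Derivation:
z_0.025 = 1.960
n = (z×σ/E)² = (1.960×23/3.7)²
n = 148.4446
Round up: n = 149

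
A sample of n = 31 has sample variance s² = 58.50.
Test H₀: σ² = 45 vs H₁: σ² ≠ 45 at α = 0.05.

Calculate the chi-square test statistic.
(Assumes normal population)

df = n - 1 = 30
χ² = (n-1)s²/σ₀² = 30×58.50/45 = 39.0000
Critical values: χ²_{0.975,30} = 16.791, χ²_{0.025,30} = 46.979
Rejection region: χ² < 16.791 or χ² > 46.979
Decision: fail to reject H₀

Answer: χ² = 39.0000, fail to reject H₀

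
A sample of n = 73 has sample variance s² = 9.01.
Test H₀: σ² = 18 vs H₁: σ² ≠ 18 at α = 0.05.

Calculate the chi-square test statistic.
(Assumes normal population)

Answer: χ² = 36.0400, reject H₀

Derivation:
df = n - 1 = 72
χ² = (n-1)s²/σ₀² = 72×9.01/18 = 36.0400
Critical values: χ²_{0.975,72} = 50.428, χ²_{0.025,72} = 97.353
Rejection region: χ² < 50.428 or χ² > 97.353
Decision: reject H₀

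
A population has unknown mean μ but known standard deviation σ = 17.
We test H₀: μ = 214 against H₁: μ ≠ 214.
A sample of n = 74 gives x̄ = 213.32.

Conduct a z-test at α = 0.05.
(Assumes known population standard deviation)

Answer: z = -0.3441, fail to reject H₀

Derivation:
Standard error: SE = σ/√n = 17/√74 = 1.9762
z-statistic: z = (x̄ - μ₀)/SE = (213.32 - 214)/1.9762 = -0.3441
Critical value: ±1.960
p-value = 0.7308
Decision: fail to reject H₀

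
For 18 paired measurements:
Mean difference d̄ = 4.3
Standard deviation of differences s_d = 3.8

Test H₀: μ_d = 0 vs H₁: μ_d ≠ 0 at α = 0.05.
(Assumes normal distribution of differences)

df = n - 1 = 17
SE = s_d/√n = 3.8/√18 = 0.8957
t = d̄/SE = 4.3/0.8957 = 4.8007
Critical value: t_{0.025,17} = ±2.110
p-value ≈ 0.0002
Decision: reject H₀

Answer: t = 4.8007, reject H₀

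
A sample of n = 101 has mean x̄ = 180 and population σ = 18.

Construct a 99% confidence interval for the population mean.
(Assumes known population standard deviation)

Confidence level: 99%, α = 0.01
z_0.005 = 2.576
SE = σ/√n = 18/√101 = 1.7911
Margin of error = 2.576 × 1.7911 = 4.6139
CI: x̄ ± margin = 180 ± 4.6139
CI: (175.3861, 184.6139)

Answer: (175.3861, 184.6139)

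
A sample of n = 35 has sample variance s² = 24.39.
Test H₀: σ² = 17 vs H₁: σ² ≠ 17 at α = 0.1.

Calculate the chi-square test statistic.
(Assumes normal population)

df = n - 1 = 34
χ² = (n-1)s²/σ₀² = 34×24.39/17 = 48.7800
Critical values: χ²_{0.95,34} = 21.664, χ²_{0.05,34} = 48.602
Rejection region: χ² < 21.664 or χ² > 48.602
Decision: reject H₀

Answer: χ² = 48.7800, reject H₀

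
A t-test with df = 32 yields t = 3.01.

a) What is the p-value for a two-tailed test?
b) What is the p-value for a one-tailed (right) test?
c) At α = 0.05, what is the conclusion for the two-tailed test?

Using t-distribution with df = 32:
a) Two-tailed: p = 2×P(T > 3.01) = 0.0051
b) One-tailed: p = P(T > 3.01) = 0.0025
c) 0.0051 < 0.05, reject H₀

Answer: a) 0.0051, b) 0.0025, c) reject H₀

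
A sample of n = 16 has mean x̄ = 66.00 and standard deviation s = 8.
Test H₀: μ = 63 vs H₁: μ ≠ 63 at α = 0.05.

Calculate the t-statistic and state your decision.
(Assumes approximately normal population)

Answer: t = 1.5000, fail to reject H₀

Derivation:
df = n - 1 = 15
SE = s/√n = 8/√16 = 2.0000
t = (x̄ - μ₀)/SE = (66.00 - 63)/2.0000 = 1.5000
Critical value: t_{0.025,15} = ±2.131
p-value ≈ 0.1544
Decision: fail to reject H₀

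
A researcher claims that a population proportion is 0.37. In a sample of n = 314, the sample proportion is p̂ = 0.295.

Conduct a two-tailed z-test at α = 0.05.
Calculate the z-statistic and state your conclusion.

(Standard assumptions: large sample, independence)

H₀: p = 0.37, H₁: p ≠ 0.37
Standard error: SE = √(p₀(1-p₀)/n) = √(0.37×0.63/314) = 0.027246
z-statistic: z = (p̂ - p₀)/SE = (0.295 - 0.37)/0.027246 = -2.7527
Critical value: z_0.025 = ±1.960
p-value = 0.0059
Decision: reject H₀ at α = 0.05

Answer: z = -2.7527, reject H₀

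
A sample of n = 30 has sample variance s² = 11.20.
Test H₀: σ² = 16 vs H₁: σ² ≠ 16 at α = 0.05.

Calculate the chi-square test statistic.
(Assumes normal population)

Answer: χ² = 20.3000, fail to reject H₀

Derivation:
df = n - 1 = 29
χ² = (n-1)s²/σ₀² = 29×11.20/16 = 20.3000
Critical values: χ²_{0.975,29} = 16.047, χ²_{0.025,29} = 45.722
Rejection region: χ² < 16.047 or χ² > 45.722
Decision: fail to reject H₀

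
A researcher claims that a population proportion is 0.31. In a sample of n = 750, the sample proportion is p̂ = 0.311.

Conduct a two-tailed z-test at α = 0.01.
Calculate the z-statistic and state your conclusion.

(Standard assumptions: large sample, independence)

H₀: p = 0.31, H₁: p ≠ 0.31
Standard error: SE = √(p₀(1-p₀)/n) = √(0.31×0.69/750) = 0.016888
z-statistic: z = (p̂ - p₀)/SE = (0.311 - 0.31)/0.016888 = 0.0592
Critical value: z_0.005 = ±2.576
p-value = 0.9528
Decision: fail to reject H₀ at α = 0.01

Answer: z = 0.0592, fail to reject H₀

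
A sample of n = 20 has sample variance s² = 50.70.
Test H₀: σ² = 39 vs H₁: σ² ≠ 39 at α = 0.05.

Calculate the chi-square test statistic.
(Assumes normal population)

df = n - 1 = 19
χ² = (n-1)s²/σ₀² = 19×50.70/39 = 24.7000
Critical values: χ²_{0.975,19} = 8.907, χ²_{0.025,19} = 32.852
Rejection region: χ² < 8.907 or χ² > 32.852
Decision: fail to reject H₀

Answer: χ² = 24.7000, fail to reject H₀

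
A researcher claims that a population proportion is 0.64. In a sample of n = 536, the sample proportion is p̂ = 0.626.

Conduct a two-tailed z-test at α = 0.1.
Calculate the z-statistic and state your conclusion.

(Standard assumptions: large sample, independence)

H₀: p = 0.64, H₁: p ≠ 0.64
Standard error: SE = √(p₀(1-p₀)/n) = √(0.64×0.36/536) = 0.020733
z-statistic: z = (p̂ - p₀)/SE = (0.626 - 0.64)/0.020733 = -0.6753
Critical value: z_0.05 = ±1.645
p-value = 0.4995
Decision: fail to reject H₀ at α = 0.1

Answer: z = -0.6753, fail to reject H₀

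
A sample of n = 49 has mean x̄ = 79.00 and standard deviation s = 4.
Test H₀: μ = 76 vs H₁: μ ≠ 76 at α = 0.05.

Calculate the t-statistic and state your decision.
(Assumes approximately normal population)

df = n - 1 = 48
SE = s/√n = 4/√49 = 0.5714
t = (x̄ - μ₀)/SE = (79.00 - 76)/0.5714 = 5.2503
Critical value: t_{0.025,48} = ±2.011
p-value < 0.0001
Decision: reject H₀

Answer: t = 5.2503, reject H₀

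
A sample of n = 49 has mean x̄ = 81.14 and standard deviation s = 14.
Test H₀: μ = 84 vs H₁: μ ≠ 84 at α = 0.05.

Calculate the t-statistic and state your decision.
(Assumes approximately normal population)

df = n - 1 = 48
SE = s/√n = 14/√49 = 2.0000
t = (x̄ - μ₀)/SE = (81.14 - 84)/2.0000 = -1.4300
Critical value: t_{0.025,48} = ±2.011
p-value ≈ 0.1592
Decision: fail to reject H₀

Answer: t = -1.4300, fail to reject H₀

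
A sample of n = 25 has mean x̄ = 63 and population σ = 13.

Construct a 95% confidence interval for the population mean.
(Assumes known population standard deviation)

Answer: (57.9040, 68.0960)

Derivation:
Confidence level: 95%, α = 0.05
z_0.025 = 1.960
SE = σ/√n = 13/√25 = 2.6000
Margin of error = 1.960 × 2.6000 = 5.0960
CI: x̄ ± margin = 63 ± 5.0960
CI: (57.9040, 68.0960)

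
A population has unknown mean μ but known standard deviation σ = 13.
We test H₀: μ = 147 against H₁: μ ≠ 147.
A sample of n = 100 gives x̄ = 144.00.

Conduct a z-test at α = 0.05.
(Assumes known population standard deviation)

Standard error: SE = σ/√n = 13/√100 = 1.3000
z-statistic: z = (x̄ - μ₀)/SE = (144.00 - 147)/1.3000 = -2.3077
Critical value: ±1.960
p-value = 0.0210
Decision: reject H₀

Answer: z = -2.3077, reject H₀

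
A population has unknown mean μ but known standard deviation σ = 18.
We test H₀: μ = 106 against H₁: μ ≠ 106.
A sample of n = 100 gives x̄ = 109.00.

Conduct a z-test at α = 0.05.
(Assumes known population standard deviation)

Answer: z = 1.6667, fail to reject H₀

Derivation:
Standard error: SE = σ/√n = 18/√100 = 1.8000
z-statistic: z = (x̄ - μ₀)/SE = (109.00 - 106)/1.8000 = 1.6667
Critical value: ±1.960
p-value = 0.0956
Decision: fail to reject H₀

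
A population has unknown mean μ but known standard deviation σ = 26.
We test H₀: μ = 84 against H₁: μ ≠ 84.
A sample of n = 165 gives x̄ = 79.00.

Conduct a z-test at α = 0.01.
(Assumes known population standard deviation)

Answer: z = -2.4702, fail to reject H₀

Derivation:
Standard error: SE = σ/√n = 26/√165 = 2.0241
z-statistic: z = (x̄ - μ₀)/SE = (79.00 - 84)/2.0241 = -2.4702
Critical value: ±2.576
p-value = 0.0135
Decision: fail to reject H₀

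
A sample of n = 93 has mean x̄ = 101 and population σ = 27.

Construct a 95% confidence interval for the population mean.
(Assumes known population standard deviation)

Confidence level: 95%, α = 0.05
z_0.025 = 1.960
SE = σ/√n = 27/√93 = 2.7998
Margin of error = 1.960 × 2.7998 = 5.4876
CI: x̄ ± margin = 101 ± 5.4876
CI: (95.5124, 106.4876)

Answer: (95.5124, 106.4876)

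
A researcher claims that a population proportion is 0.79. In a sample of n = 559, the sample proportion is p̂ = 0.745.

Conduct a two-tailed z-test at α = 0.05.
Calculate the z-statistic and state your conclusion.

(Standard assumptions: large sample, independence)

Answer: z = -2.6122, reject H₀

Derivation:
H₀: p = 0.79, H₁: p ≠ 0.79
Standard error: SE = √(p₀(1-p₀)/n) = √(0.79×0.21/559) = 0.017227
z-statistic: z = (p̂ - p₀)/SE = (0.745 - 0.79)/0.017227 = -2.6122
Critical value: z_0.025 = ±1.960
p-value = 0.0090
Decision: reject H₀ at α = 0.05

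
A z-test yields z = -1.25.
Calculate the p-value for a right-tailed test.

For z = -1.25:
p = P(Z > -1.25) = 1 - Φ(-1.25) = 0.8944

Answer: p-value ≈ 0.8944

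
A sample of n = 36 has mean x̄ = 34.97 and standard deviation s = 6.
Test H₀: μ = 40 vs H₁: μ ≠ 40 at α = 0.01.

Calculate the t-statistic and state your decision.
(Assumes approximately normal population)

Answer: t = -5.0300, reject H₀

Derivation:
df = n - 1 = 35
SE = s/√n = 6/√36 = 1.0000
t = (x̄ - μ₀)/SE = (34.97 - 40)/1.0000 = -5.0300
Critical value: t_{0.005,35} = ±2.724
p-value < 0.0001
Decision: reject H₀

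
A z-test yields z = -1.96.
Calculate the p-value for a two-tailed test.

For z = -1.96:
p = 2×P(Z > |-1.96|) = 2×(1 - Φ(1.96)) = 0.0500

Answer: p-value ≈ 0.0500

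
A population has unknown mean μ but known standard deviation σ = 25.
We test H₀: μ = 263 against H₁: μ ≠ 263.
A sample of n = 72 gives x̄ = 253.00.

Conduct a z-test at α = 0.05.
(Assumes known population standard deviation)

Standard error: SE = σ/√n = 25/√72 = 2.9463
z-statistic: z = (x̄ - μ₀)/SE = (253.00 - 263)/2.9463 = -3.3941
Critical value: ±1.960
p-value = 0.0007
Decision: reject H₀

Answer: z = -3.3941, reject H₀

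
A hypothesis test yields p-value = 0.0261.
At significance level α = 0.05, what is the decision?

Answer: reject H₀

Derivation:
Compare p-value to α:
0.0261 < 0.05
Decision: reject H₀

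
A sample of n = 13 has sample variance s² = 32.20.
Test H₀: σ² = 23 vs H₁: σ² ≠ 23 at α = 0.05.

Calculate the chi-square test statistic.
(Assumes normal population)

df = n - 1 = 12
χ² = (n-1)s²/σ₀² = 12×32.20/23 = 16.8000
Critical values: χ²_{0.975,12} = 4.404, χ²_{0.025,12} = 23.337
Rejection region: χ² < 4.404 or χ² > 23.337
Decision: fail to reject H₀

Answer: χ² = 16.8000, fail to reject H₀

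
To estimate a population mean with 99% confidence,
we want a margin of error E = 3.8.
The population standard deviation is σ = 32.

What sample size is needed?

Answer: n = 471

Derivation:
z_0.005 = 2.576
n = (z×σ/E)² = (2.576×32/3.8)²
n = 470.5703
Round up: n = 471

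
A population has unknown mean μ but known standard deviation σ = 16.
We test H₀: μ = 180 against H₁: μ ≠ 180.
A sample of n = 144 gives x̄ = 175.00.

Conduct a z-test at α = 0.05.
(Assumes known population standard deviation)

Answer: z = -3.7501, reject H₀

Derivation:
Standard error: SE = σ/√n = 16/√144 = 1.3333
z-statistic: z = (x̄ - μ₀)/SE = (175.00 - 180)/1.3333 = -3.7501
Critical value: ±1.960
p-value = 0.0002
Decision: reject H₀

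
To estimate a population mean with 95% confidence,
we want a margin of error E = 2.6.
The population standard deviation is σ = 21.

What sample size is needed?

Answer: n = 251

Derivation:
z_0.025 = 1.960
n = (z×σ/E)² = (1.960×21/2.6)²
n = 250.6133
Round up: n = 251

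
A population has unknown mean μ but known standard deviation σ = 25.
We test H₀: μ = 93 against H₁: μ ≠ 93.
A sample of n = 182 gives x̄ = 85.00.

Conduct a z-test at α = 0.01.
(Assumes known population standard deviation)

Standard error: SE = σ/√n = 25/√182 = 1.8531
z-statistic: z = (x̄ - μ₀)/SE = (85.00 - 93)/1.8531 = -4.3171
Critical value: ±2.576
p-value < 0.0001
Decision: reject H₀

Answer: z = -4.3171, reject H₀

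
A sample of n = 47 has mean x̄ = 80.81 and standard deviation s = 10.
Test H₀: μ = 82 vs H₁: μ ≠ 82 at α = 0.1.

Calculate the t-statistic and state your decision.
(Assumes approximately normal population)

df = n - 1 = 46
SE = s/√n = 10/√47 = 1.4586
t = (x̄ - μ₀)/SE = (80.81 - 82)/1.4586 = -0.8159
Critical value: t_{0.05,46} = ±1.679
p-value ≈ 0.4188
Decision: fail to reject H₀

Answer: t = -0.8159, fail to reject H₀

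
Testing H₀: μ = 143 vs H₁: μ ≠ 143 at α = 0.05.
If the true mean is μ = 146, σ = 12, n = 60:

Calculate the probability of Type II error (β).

SE = σ/√n = 12/√60 = 1.5492
Critical values: μ₀ ± z_0.025×SE = 143 ± 1.960×1.5492
Acceptance region: (139.9636, 146.0364)
Under H₁ (μ = 146): z_high = (146.0364 - 146)/1.5492 = 0.0235, z_low = (139.9636 - 146)/1.5492 = -3.8965
β = P(not reject | H₁) = Φ(0.0235) - Φ(-3.8965) ≈ 0.5093

Answer: β ≈ 0.5093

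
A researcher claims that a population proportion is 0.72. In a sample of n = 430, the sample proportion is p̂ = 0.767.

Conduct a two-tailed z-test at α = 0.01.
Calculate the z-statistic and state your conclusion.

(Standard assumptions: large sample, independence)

Answer: z = 2.1706, fail to reject H₀

Derivation:
H₀: p = 0.72, H₁: p ≠ 0.72
Standard error: SE = √(p₀(1-p₀)/n) = √(0.72×0.28/430) = 0.021653
z-statistic: z = (p̂ - p₀)/SE = (0.767 - 0.72)/0.021653 = 2.1706
Critical value: z_0.005 = ±2.576
p-value = 0.0300
Decision: fail to reject H₀ at α = 0.01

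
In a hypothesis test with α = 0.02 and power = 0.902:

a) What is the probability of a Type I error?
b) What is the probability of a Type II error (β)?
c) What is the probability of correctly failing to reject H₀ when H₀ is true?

Answer: a) 0.02, b) 0.098, c) 0.98

Derivation:
a) Type I error probability = α = 0.02
b) Power = P(reject H₀ | H₁ true) = 1 - β = 0.902, so Type II error probability = β = 1 - Power = 0.098
c) P(fail to reject H₀ | H₀ true) = 1 - α = 0.98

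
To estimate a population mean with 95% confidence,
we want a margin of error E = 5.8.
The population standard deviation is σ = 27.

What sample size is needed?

z_0.025 = 1.960
n = (z×σ/E)² = (1.960×27/5.8)²
n = 83.2499
Round up: n = 84

Answer: n = 84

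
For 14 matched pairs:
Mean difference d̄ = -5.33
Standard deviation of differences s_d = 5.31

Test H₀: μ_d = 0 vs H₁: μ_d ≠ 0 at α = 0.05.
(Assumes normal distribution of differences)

df = n - 1 = 13
SE = s_d/√n = 5.31/√14 = 1.4192
t = d̄/SE = -5.33/1.4192 = -3.7556
Critical value: t_{0.025,13} = ±2.160
p-value ≈ 0.0024
Decision: reject H₀

Answer: t = -3.7556, reject H₀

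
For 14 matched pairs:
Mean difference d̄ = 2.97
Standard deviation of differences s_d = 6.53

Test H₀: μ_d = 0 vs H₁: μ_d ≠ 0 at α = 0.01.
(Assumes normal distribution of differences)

df = n - 1 = 13
SE = s_d/√n = 6.53/√14 = 1.7452
t = d̄/SE = 2.97/1.7452 = 1.7018
Critical value: t_{0.005,13} = ±3.012
p-value ≈ 0.1126
Decision: fail to reject H₀

Answer: t = 1.7018, fail to reject H₀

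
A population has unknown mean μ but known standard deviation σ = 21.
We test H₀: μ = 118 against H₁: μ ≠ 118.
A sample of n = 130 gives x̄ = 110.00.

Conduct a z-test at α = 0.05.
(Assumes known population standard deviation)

Standard error: SE = σ/√n = 21/√130 = 1.8418
z-statistic: z = (x̄ - μ₀)/SE = (110.00 - 118)/1.8418 = -4.3436
Critical value: ±1.960
p-value < 0.0001
Decision: reject H₀

Answer: z = -4.3436, reject H₀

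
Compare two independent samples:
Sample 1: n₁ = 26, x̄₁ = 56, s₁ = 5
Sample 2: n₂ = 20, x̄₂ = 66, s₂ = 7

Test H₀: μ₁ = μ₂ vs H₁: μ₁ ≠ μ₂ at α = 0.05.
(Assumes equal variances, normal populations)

Pooled variance: s²_p = [25×5² + 19×7²]/(44) = 35.3636
s_p = 5.9467
SE = s_p×√(1/n₁ + 1/n₂) = 5.9467×√(1/26 + 1/20) = 1.7687
t = (x̄₁ - x̄₂)/SE = (56 - 66)/1.7687 = -5.6539
df = 44, t-critical = ±2.015
Decision: reject H₀

Answer: t = -5.6539, reject H₀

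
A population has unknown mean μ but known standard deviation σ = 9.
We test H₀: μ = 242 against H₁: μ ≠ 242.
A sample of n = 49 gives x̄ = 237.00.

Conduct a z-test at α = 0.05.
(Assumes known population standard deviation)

Answer: z = -3.8889, reject H₀

Derivation:
Standard error: SE = σ/√n = 9/√49 = 1.2857
z-statistic: z = (x̄ - μ₀)/SE = (237.00 - 242)/1.2857 = -3.8889
Critical value: ±1.960
p-value = 0.0001
Decision: reject H₀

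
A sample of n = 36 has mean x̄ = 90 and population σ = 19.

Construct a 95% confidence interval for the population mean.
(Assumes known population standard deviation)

Confidence level: 95%, α = 0.05
z_0.025 = 1.960
SE = σ/√n = 19/√36 = 3.1667
Margin of error = 1.960 × 3.1667 = 6.2067
CI: x̄ ± margin = 90 ± 6.2067
CI: (83.7933, 96.2067)

Answer: (83.7933, 96.2067)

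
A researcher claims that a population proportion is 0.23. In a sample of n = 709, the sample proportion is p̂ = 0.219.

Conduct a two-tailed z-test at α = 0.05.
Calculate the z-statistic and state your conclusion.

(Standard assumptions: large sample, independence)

Answer: z = -0.6960, fail to reject H₀

Derivation:
H₀: p = 0.23, H₁: p ≠ 0.23
Standard error: SE = √(p₀(1-p₀)/n) = √(0.23×0.77/709) = 0.015805
z-statistic: z = (p̂ - p₀)/SE = (0.219 - 0.23)/0.015805 = -0.6960
Critical value: z_0.025 = ±1.960
p-value = 0.4864
Decision: fail to reject H₀ at α = 0.05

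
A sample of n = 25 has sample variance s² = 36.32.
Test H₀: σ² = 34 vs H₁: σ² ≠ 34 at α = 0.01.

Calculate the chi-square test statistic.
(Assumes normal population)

df = n - 1 = 24
χ² = (n-1)s²/σ₀² = 24×36.32/34 = 25.6376
Critical values: χ²_{0.995,24} = 9.886, χ²_{0.005,24} = 45.559
Rejection region: χ² < 9.886 or χ² > 45.559
Decision: fail to reject H₀

Answer: χ² = 25.6376, fail to reject H₀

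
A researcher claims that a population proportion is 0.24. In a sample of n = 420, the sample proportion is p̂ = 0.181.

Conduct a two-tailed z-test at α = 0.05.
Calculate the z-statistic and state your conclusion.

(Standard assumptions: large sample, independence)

Answer: z = -2.8311, reject H₀

Derivation:
H₀: p = 0.24, H₁: p ≠ 0.24
Standard error: SE = √(p₀(1-p₀)/n) = √(0.24×0.76/420) = 0.020840
z-statistic: z = (p̂ - p₀)/SE = (0.181 - 0.24)/0.020840 = -2.8311
Critical value: z_0.025 = ±1.960
p-value = 0.0046
Decision: reject H₀ at α = 0.05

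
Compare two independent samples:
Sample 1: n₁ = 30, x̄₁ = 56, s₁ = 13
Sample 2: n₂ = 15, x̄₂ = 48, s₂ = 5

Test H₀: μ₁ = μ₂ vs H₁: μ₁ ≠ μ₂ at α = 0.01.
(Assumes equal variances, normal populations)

Answer: t = 2.2893, fail to reject H₀

Derivation:
Pooled variance: s²_p = [29×13² + 14×5²]/(43) = 122.1163
s_p = 11.0506
SE = s_p×√(1/n₁ + 1/n₂) = 11.0506×√(1/30 + 1/15) = 3.4945
t = (x̄₁ - x̄₂)/SE = (56 - 48)/3.4945 = 2.2893
df = 43, t-critical = ±2.695
Decision: fail to reject H₀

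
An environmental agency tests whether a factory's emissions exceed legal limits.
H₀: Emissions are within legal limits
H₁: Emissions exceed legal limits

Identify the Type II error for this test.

A Type I error (probability α) occurs when we reject a true H₀.
A Type II error (probability β) occurs when we fail to reject a false H₀.

Answer: Failing to cite a factory whose emissions actually exceed the limit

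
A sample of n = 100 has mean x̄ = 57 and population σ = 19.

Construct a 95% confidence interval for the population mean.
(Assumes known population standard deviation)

Answer: (53.2760, 60.7240)

Derivation:
Confidence level: 95%, α = 0.05
z_0.025 = 1.960
SE = σ/√n = 19/√100 = 1.9000
Margin of error = 1.960 × 1.9000 = 3.7240
CI: x̄ ± margin = 57 ± 3.7240
CI: (53.2760, 60.7240)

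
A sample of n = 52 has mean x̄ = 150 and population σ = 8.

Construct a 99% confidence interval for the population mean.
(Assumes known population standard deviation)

Answer: (147.1422, 152.8578)

Derivation:
Confidence level: 99%, α = 0.01
z_0.005 = 2.576
SE = σ/√n = 8/√52 = 1.1094
Margin of error = 2.576 × 1.1094 = 2.8578
CI: x̄ ± margin = 150 ± 2.8578
CI: (147.1422, 152.8578)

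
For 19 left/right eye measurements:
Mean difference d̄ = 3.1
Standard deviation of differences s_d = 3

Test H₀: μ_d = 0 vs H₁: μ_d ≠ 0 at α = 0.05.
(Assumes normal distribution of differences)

df = n - 1 = 18
SE = s_d/√n = 3/√19 = 0.6882
t = d̄/SE = 3.1/0.6882 = 4.5045
Critical value: t_{0.025,18} = ±2.101
p-value ≈ 0.0003
Decision: reject H₀

Answer: t = 4.5045, reject H₀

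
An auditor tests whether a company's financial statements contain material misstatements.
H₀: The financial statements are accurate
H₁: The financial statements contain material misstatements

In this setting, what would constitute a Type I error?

A Type I error (probability α) occurs when we reject a true H₀.
A Type II error (probability β) occurs when we fail to reject a false H₀.

Answer: Concluding the statements are misstated when they are actually accurate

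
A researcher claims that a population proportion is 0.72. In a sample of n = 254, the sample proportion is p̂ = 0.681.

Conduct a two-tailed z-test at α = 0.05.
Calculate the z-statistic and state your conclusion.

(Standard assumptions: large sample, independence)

H₀: p = 0.72, H₁: p ≠ 0.72
Standard error: SE = √(p₀(1-p₀)/n) = √(0.72×0.28/254) = 0.028173
z-statistic: z = (p̂ - p₀)/SE = (0.681 - 0.72)/0.028173 = -1.3843
Critical value: z_0.025 = ±1.960
p-value = 0.1663
Decision: fail to reject H₀ at α = 0.05

Answer: z = -1.3843, fail to reject H₀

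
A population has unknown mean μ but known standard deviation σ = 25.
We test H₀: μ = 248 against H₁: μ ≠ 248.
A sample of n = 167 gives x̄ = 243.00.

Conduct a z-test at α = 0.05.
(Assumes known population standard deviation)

Answer: z = -2.5845, reject H₀

Derivation:
Standard error: SE = σ/√n = 25/√167 = 1.9346
z-statistic: z = (x̄ - μ₀)/SE = (243.00 - 248)/1.9346 = -2.5845
Critical value: ±1.960
p-value = 0.0098
Decision: reject H₀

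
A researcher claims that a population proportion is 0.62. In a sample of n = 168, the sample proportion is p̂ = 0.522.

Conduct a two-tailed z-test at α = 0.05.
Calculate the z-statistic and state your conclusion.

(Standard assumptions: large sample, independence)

H₀: p = 0.62, H₁: p ≠ 0.62
Standard error: SE = √(p₀(1-p₀)/n) = √(0.62×0.38/168) = 0.037448
z-statistic: z = (p̂ - p₀)/SE = (0.522 - 0.62)/0.037448 = -2.6170
Critical value: z_0.025 = ±1.960
p-value = 0.0089
Decision: reject H₀ at α = 0.05

Answer: z = -2.6170, reject H₀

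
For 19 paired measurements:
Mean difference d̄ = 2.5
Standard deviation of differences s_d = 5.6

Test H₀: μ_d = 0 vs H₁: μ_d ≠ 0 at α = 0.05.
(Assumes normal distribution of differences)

df = n - 1 = 18
SE = s_d/√n = 5.6/√19 = 1.2847
t = d̄/SE = 2.5/1.2847 = 1.9460
Critical value: t_{0.025,18} = ±2.101
p-value ≈ 0.0674
Decision: fail to reject H₀

Answer: t = 1.9460, fail to reject H₀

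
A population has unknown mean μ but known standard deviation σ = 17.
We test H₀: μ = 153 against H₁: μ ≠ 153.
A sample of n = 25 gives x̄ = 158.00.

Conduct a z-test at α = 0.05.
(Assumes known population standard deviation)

Standard error: SE = σ/√n = 17/√25 = 3.4000
z-statistic: z = (x̄ - μ₀)/SE = (158.00 - 153)/3.4000 = 1.4706
Critical value: ±1.960
p-value = 0.1414
Decision: fail to reject H₀

Answer: z = 1.4706, fail to reject H₀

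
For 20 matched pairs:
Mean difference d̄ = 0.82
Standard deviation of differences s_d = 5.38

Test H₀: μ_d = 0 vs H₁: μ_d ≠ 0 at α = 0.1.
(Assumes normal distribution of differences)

Answer: t = 0.6816, fail to reject H₀

Derivation:
df = n - 1 = 19
SE = s_d/√n = 5.38/√20 = 1.2030
t = d̄/SE = 0.82/1.2030 = 0.6816
Critical value: t_{0.05,19} = ±1.729
p-value ≈ 0.5037
Decision: fail to reject H₀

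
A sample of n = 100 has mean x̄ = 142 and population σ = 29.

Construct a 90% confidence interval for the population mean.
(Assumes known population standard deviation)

Answer: (137.2295, 146.7705)

Derivation:
Confidence level: 90%, α = 0.1
z_0.05 = 1.645
SE = σ/√n = 29/√100 = 2.9000
Margin of error = 1.645 × 2.9000 = 4.7705
CI: x̄ ± margin = 142 ± 4.7705
CI: (137.2295, 146.7705)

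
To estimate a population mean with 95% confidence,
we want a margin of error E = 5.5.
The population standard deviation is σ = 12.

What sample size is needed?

Answer: n = 19

Derivation:
z_0.025 = 1.960
n = (z×σ/E)² = (1.960×12/5.5)²
n = 18.2873
Round up: n = 19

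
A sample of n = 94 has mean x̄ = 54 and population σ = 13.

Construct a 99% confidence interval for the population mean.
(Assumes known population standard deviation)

Confidence level: 99%, α = 0.01
z_0.005 = 2.576
SE = σ/√n = 13/√94 = 1.3408
Margin of error = 2.576 × 1.3408 = 3.4539
CI: x̄ ± margin = 54 ± 3.4539
CI: (50.5461, 57.4539)

Answer: (50.5461, 57.4539)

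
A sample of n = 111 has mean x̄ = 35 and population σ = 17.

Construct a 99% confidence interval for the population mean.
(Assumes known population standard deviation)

Answer: (30.8434, 39.1566)

Derivation:
Confidence level: 99%, α = 0.01
z_0.005 = 2.576
SE = σ/√n = 17/√111 = 1.6136
Margin of error = 2.576 × 1.6136 = 4.1566
CI: x̄ ± margin = 35 ± 4.1566
CI: (30.8434, 39.1566)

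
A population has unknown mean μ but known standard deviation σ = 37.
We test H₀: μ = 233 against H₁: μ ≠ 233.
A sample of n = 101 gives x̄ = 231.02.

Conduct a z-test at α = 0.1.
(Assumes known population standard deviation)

Standard error: SE = σ/√n = 37/√101 = 3.6816
z-statistic: z = (x̄ - μ₀)/SE = (231.02 - 233)/3.6816 = -0.5378
Critical value: ±1.645
p-value = 0.5907
Decision: fail to reject H₀

Answer: z = -0.5378, fail to reject H₀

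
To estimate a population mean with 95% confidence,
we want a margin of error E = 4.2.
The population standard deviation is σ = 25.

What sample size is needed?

Answer: n = 137

Derivation:
z_0.025 = 1.960
n = (z×σ/E)² = (1.960×25/4.2)²
n = 136.1111
Round up: n = 137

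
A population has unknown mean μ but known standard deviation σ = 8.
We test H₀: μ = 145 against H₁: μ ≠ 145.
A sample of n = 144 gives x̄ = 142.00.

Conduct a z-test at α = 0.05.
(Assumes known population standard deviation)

Standard error: SE = σ/√n = 8/√144 = 0.6667
z-statistic: z = (x̄ - μ₀)/SE = (142.00 - 145)/0.6667 = -4.4998
Critical value: ±1.960
p-value < 0.0001
Decision: reject H₀

Answer: z = -4.4998, reject H₀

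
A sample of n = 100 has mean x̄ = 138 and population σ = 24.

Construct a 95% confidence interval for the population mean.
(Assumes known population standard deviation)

Answer: (133.2960, 142.7040)

Derivation:
Confidence level: 95%, α = 0.05
z_0.025 = 1.960
SE = σ/√n = 24/√100 = 2.4000
Margin of error = 1.960 × 2.4000 = 4.7040
CI: x̄ ± margin = 138 ± 4.7040
CI: (133.2960, 142.7040)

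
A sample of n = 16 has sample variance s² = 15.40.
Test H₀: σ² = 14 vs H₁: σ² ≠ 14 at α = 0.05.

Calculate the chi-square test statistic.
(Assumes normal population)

df = n - 1 = 15
χ² = (n-1)s²/σ₀² = 15×15.40/14 = 16.5000
Critical values: χ²_{0.975,15} = 6.262, χ²_{0.025,15} = 27.488
Rejection region: χ² < 6.262 or χ² > 27.488
Decision: fail to reject H₀

Answer: χ² = 16.5000, fail to reject H₀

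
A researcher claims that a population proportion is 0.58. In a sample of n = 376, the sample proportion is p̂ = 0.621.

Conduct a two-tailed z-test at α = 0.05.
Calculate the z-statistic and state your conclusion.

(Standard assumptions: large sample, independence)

H₀: p = 0.58, H₁: p ≠ 0.58
Standard error: SE = √(p₀(1-p₀)/n) = √(0.58×0.42/376) = 0.025453
z-statistic: z = (p̂ - p₀)/SE = (0.621 - 0.58)/0.025453 = 1.6108
Critical value: z_0.025 = ±1.960
p-value = 0.1072
Decision: fail to reject H₀ at α = 0.05

Answer: z = 1.6108, fail to reject H₀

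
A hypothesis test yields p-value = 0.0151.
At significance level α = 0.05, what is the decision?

Compare p-value to α:
0.0151 < 0.05
Decision: reject H₀

Answer: reject H₀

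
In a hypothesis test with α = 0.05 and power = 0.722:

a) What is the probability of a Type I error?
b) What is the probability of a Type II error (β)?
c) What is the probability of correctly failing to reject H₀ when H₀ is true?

Answer: a) 0.05, b) 0.278, c) 0.95

Derivation:
a) Type I error probability = α = 0.05
b) Power = P(reject H₀ | H₁ true) = 1 - β = 0.722, so Type II error probability = β = 1 - Power = 0.278
c) P(fail to reject H₀ | H₀ true) = 1 - α = 0.95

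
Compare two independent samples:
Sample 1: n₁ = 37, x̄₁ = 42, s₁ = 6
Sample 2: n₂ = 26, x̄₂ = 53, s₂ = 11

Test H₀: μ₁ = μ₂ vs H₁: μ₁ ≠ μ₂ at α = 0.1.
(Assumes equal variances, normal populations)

Pooled variance: s²_p = [36×6² + 25×11²]/(61) = 70.8361
s_p = 8.4164
SE = s_p×√(1/n₁ + 1/n₂) = 8.4164×√(1/37 + 1/26) = 2.1538
t = (x̄₁ - x̄₂)/SE = (42 - 53)/2.1538 = -5.1073
df = 61, t-critical = ±1.670
Decision: reject H₀

Answer: t = -5.1073, reject H₀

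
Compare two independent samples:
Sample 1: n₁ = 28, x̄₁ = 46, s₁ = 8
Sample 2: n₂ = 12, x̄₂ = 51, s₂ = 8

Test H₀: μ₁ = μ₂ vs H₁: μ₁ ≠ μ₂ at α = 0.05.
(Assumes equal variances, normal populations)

Pooled variance: s²_p = [27×8² + 11×8²]/(38) = 64.0000
s_p = 8.0000
SE = s_p×√(1/n₁ + 1/n₂) = 8.0000×√(1/28 + 1/12) = 2.7603
t = (x̄₁ - x̄₂)/SE = (46 - 51)/2.7603 = -1.8114
df = 38, t-critical = ±2.024
Decision: fail to reject H₀

Answer: t = -1.8114, fail to reject H₀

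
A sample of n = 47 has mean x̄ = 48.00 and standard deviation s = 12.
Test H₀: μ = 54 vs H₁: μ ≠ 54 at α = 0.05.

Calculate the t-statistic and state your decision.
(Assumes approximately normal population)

Answer: t = -3.4278, reject H₀

Derivation:
df = n - 1 = 46
SE = s/√n = 12/√47 = 1.7504
t = (x̄ - μ₀)/SE = (48.00 - 54)/1.7504 = -3.4278
Critical value: t_{0.025,46} = ±2.013
p-value ≈ 0.0013
Decision: reject H₀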